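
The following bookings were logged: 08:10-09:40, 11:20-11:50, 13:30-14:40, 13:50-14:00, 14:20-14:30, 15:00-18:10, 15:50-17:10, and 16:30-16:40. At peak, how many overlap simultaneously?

3

Walk the sorted start/end points keeping a running depth.
The depth first hits 3 at 16:30.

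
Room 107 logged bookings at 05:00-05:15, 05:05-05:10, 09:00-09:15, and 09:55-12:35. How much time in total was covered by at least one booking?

Merged: 05:00–05:15, 09:00–09:15, 09:55–12:35.
Lengths: 15 min + 15 min + 2 h 40 min = 3 h 10 min.

3 h 10 min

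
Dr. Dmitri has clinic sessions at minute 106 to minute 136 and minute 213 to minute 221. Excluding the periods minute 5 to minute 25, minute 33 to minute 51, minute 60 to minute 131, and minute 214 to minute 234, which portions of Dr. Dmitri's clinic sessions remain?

minute 131 to minute 136, minute 213 to minute 214

minute 106 to minute 136 with B removed leaves minute 131 to minute 136.
minute 213 to minute 221 with B removed leaves minute 213 to minute 214.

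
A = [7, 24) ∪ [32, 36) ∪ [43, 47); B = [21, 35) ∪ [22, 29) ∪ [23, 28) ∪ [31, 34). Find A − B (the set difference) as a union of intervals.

B, merged: [21, 35).
[7, 24) with B removed leaves [7, 21).
[32, 36) with B removed leaves [35, 36).
[43, 47) is untouched.

[7, 21) ∪ [35, 36) ∪ [43, 47)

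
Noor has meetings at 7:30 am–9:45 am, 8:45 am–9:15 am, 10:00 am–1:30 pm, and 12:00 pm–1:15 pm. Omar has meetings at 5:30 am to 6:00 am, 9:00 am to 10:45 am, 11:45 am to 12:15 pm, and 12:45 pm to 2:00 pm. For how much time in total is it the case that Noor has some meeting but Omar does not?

First set merges to 7:30 am–9:45 am, 10:00 am–1:30 pm.
A \ B = 7:30 am–9:00 am, 10:45 am–11:45 am, 12:15 pm–12:45 pm.
Total: 1 h 30 min + 1 h + 30 min = 3 h.

3 h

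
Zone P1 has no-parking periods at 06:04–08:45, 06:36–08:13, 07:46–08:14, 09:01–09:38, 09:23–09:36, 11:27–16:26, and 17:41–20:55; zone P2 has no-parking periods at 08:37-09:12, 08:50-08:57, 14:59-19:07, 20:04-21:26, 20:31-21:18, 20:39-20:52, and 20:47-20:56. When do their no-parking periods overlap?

First set merges to 06:04-08:45, 09:01-09:38, 11:27-16:26, 17:41-20:55.
Second set merges to 08:37-09:12, 14:59-19:07, 20:04-21:26.
06:04-08:45 ∩ B → 08:37-08:45.
09:01-09:38 ∩ B → 09:01-09:12.
11:27-16:26 ∩ B → 14:59-16:26.
17:41-20:55 ∩ B → 17:41-19:07, 20:04-20:55.

08:37-08:45, 09:01-09:12, 14:59-16:26, 17:41-19:07, 20:04-20:55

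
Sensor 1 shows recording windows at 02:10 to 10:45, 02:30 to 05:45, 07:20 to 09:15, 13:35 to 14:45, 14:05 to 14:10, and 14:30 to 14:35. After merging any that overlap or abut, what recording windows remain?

02:10–10:45, 13:35–14:45

02:30–05:45 overlaps/touches 02:10–10:45 → extend to 02:10–10:45.
07:20–09:15 overlaps/touches 02:10–10:45 → extend to 02:10–10:45.
13:35–14:45 is disjoint → start new block.
14:05–14:10 overlaps/touches 13:35–14:45 → extend to 13:35–14:45.
14:30–14:35 overlaps/touches 13:35–14:45 → extend to 13:35–14:45.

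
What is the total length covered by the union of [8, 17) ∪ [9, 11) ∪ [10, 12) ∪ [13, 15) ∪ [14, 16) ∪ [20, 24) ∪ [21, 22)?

Merged: [8, 17), [20, 24).
Lengths: 9 + 4 = 13.

13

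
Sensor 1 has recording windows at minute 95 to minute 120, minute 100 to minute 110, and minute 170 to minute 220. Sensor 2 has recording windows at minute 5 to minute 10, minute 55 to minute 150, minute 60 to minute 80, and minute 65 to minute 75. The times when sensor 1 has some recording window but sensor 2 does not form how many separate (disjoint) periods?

1

A, merged: minute 95 to minute 120, minute 170 to minute 220.
B, merged: minute 5 to minute 10, minute 55 to minute 150.
A \ B = minute 170 to minute 220.
That is 1 disjoint piece.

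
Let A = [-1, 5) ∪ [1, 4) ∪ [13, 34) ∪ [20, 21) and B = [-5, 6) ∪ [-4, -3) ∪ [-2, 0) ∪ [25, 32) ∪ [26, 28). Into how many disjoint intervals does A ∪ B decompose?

2

A, merged: [-1, 5), [13, 34).
B, merged: [-5, 6), [25, 32).
A ∪ B = [-5, 6), [13, 34).
That is 2 disjoint pieces.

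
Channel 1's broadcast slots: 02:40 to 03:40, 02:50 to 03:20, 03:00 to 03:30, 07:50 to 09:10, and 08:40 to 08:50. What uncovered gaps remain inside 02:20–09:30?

The merged coverage is 02:40–03:40, 07:50–09:10.
Uncovered inside 02:20–09:30: 02:20–02:40, 03:40–07:50, 09:10–09:30.

02:20–02:40, 03:40–07:50, 09:10–09:30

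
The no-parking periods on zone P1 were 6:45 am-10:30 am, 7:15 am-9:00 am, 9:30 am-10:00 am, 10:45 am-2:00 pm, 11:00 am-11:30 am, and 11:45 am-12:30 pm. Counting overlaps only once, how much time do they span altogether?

7 h

Merged: 6:45 am–10:30 am, 10:45 am–2:00 pm.
Lengths: 3 h 45 min + 3 h 15 min = 7 h.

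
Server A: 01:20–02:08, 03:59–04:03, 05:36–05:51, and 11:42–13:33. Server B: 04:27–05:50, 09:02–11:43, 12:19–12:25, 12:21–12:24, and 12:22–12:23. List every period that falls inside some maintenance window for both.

Second set merges to 04:27-05:50, 09:02-11:43, 12:19-12:25.
01:20-02:08: no overlap with the second set.
03:59-04:03: no overlap with the second set.
05:36-05:51 meets the second set on 05:36-05:50.
11:42-13:33 meets the second set on 11:42-11:43, 12:19-12:25.

05:36-05:50, 11:42-11:43, 12:19-12:25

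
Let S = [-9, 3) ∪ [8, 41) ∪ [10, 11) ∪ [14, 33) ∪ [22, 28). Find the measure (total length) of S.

Merged: [-9, 3), [8, 41).
Lengths: 12 + 33 = 45.

45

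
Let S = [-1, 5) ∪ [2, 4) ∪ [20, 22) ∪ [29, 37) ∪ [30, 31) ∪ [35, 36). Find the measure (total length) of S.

Merged: [-1, 5), [20, 22), [29, 37).
Lengths: 6 + 2 + 8 = 16.

16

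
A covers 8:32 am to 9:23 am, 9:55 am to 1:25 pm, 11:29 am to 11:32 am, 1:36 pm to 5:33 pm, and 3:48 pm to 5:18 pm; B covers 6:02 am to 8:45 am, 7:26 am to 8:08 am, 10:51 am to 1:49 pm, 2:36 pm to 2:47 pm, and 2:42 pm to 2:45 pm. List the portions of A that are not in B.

A, merged: 8:32 am–9:23 am, 9:55 am–1:25 pm, 1:36 pm–5:33 pm.
B, merged: 6:02 am–8:45 am, 10:51 am–1:49 pm, 2:36 pm–2:47 pm.
8:32 am–9:23 am with B removed leaves 8:45 am–9:23 am.
9:55 am–1:25 pm with B removed leaves 9:55 am–10:51 am.
1:36 pm–5:33 pm with B removed leaves 1:49 pm–2:36 pm, 2:47 pm–5:33 pm.

8:45 am–9:23 am, 9:55 am–10:51 am, 1:49 pm–2:36 pm, 2:47 pm–5:33 pm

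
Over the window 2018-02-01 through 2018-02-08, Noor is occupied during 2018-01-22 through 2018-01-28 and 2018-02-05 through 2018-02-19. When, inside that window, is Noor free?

2018-02-01 through 2018-02-04

The merged coverage is 2018-01-22 through 2018-01-28, 2018-02-05 through 2018-02-19.
Uncovered inside 2018-02-01 through 2018-02-08: 2018-02-01 through 2018-02-04.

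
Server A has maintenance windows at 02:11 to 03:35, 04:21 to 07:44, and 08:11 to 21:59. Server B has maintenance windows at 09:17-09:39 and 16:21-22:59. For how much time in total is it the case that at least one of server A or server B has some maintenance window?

A ∪ B = 02:11–03:35, 04:21–07:44, 08:11–22:59.
Total: 1 h 24 min + 3 h 23 min + 14 h 48 min = 19 h 35 min.

19 h 35 min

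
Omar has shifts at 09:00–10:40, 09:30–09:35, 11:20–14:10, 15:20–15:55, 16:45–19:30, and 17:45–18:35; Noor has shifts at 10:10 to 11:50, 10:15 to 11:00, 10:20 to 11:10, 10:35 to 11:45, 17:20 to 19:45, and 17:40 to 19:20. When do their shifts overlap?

10:10-10:40, 11:20-11:50, 17:20-19:30

Merge the first list: 09:00-10:40, 11:20-14:10, 15:20-15:55, 16:45-19:30.
Merge the second list: 10:10-11:50, 17:20-19:45.
09:00-10:40 overlaps B on 10:10-10:40.
11:20-14:10 overlaps B on 11:20-11:50.
15:20-15:55 falls entirely outside B.
16:45-19:30 overlaps B on 17:20-19:30.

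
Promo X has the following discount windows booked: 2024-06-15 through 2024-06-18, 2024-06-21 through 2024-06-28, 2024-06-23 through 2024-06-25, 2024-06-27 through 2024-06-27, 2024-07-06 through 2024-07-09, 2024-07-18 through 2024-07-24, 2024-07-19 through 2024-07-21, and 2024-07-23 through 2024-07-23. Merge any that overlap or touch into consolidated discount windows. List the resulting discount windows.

2024-06-15 through 2024-06-18, 2024-06-21 through 2024-06-28, 2024-07-06 through 2024-07-09, 2024-07-18 through 2024-07-24

2024-06-21 through 2024-06-28 is disjoint → start new block.
2024-06-23 through 2024-06-25 overlaps/touches 2024-06-21 through 2024-06-28 → extend to 2024-06-21 through 2024-06-28.
2024-06-27 through 2024-06-27 overlaps/touches 2024-06-21 through 2024-06-28 → extend to 2024-06-21 through 2024-06-28.
2024-07-06 through 2024-07-09 is disjoint → start new block.
2024-07-18 through 2024-07-24 is disjoint → start new block.
2024-07-19 through 2024-07-21 overlaps/touches 2024-07-18 through 2024-07-24 → extend to 2024-07-18 through 2024-07-24.
2024-07-23 through 2024-07-23 overlaps/touches 2024-07-18 through 2024-07-24 → extend to 2024-07-18 through 2024-07-24.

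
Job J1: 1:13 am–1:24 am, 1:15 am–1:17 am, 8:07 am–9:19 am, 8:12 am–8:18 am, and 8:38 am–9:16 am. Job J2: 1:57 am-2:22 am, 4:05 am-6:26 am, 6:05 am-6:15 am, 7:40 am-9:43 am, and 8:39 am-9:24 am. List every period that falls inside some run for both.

8:07 am–9:19 am

First set merges to 1:13 am–1:24 am, 8:07 am–9:19 am.
Second set merges to 1:57 am–2:22 am, 4:05 am–6:26 am, 7:40 am–9:43 am.
1:13 am–1:24 am meets no B interval.
8:07 am–9:19 am ∩ B → 8:07 am–9:19 am.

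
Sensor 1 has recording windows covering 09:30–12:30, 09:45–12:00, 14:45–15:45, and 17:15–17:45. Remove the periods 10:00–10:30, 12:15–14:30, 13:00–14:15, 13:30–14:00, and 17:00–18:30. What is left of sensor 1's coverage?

Merge the first list: 09:30–12:30, 14:45–15:45, 17:15–17:45.
Merge the second list: 10:00–10:30, 12:15–14:30, 17:00–18:30.
09:30–12:30 minus B → 09:30–10:00, 10:30–12:15.
14:45–15:45: no B overlap → unchanged.
17:15–17:45: fully covered by B → removed.

09:30–10:00, 10:30–12:15, 14:45–15:45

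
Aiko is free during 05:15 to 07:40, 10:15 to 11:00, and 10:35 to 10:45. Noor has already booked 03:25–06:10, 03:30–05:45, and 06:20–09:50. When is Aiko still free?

First set merges to 05:15–07:40, 10:15–11:00.
Second set merges to 03:25–06:10, 06:20–09:50.
05:15–07:40 with B removed leaves 06:10–06:20.
10:15–11:00 is untouched.

06:10–06:20, 10:15–11:00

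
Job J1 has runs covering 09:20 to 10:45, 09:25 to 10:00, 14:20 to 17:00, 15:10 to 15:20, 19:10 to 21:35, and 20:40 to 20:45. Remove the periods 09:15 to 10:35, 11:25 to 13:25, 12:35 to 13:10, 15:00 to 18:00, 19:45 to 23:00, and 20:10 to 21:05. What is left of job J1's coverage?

10:35–10:45, 14:20–15:00, 19:10–19:45

A, merged: 09:20–10:45, 14:20–17:00, 19:10–21:35.
B, merged: 09:15–10:35, 11:25–13:25, 15:00–18:00, 19:45–23:00.
09:20–10:45 minus B → 10:35–10:45.
14:20–17:00 minus B → 14:20–15:00.
19:10–21:35 minus B → 19:10–19:45.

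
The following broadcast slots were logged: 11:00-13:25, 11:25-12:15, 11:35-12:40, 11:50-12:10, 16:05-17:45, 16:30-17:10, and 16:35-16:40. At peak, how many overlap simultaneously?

4

Sweep endpoints in order; track running count of active intervals.
Peak of 4 reached at 11:50.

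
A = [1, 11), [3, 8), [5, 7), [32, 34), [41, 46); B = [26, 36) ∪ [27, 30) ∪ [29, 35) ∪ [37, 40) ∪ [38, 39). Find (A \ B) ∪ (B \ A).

First set merges to [1, 11), [32, 34), [41, 46).
Second set merges to [26, 36), [37, 40).
A \ B = [1, 11), [41, 46).
B \ A = [26, 32), [34, 36), [37, 40).
Union of the two gives the symmetric difference.

[1, 11) ∪ [26, 32) ∪ [34, 36) ∪ [37, 40) ∪ [41, 46)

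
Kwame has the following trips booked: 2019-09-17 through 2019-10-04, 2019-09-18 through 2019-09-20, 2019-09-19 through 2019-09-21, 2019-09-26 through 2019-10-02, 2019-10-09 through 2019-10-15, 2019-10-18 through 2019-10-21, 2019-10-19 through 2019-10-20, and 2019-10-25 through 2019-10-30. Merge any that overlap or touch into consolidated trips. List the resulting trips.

2019-09-17 through 2019-10-04, 2019-10-09 through 2019-10-15, 2019-10-18 through 2019-10-21, 2019-10-25 through 2019-10-30

2019-09-18 through 2019-09-20 overlaps/touches 2019-09-17 through 2019-10-04 → extend to 2019-09-17 through 2019-10-04.
2019-09-19 through 2019-09-21 overlaps/touches 2019-09-17 through 2019-10-04 → extend to 2019-09-17 through 2019-10-04.
2019-09-26 through 2019-10-02 overlaps/touches 2019-09-17 through 2019-10-04 → extend to 2019-09-17 through 2019-10-04.
2019-10-09 through 2019-10-15 is disjoint → start new block.
2019-10-18 through 2019-10-21 is disjoint → start new block.
2019-10-19 through 2019-10-20 overlaps/touches 2019-10-18 through 2019-10-21 → extend to 2019-10-18 through 2019-10-21.
2019-10-25 through 2019-10-30 is disjoint → start new block.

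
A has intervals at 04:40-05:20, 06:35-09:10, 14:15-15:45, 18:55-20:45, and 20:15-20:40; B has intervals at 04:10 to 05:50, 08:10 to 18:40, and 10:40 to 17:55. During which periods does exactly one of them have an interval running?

04:10-04:40, 05:20-05:50, 06:35-08:10, 09:10-14:15, 15:45-18:40, 18:55-20:45

Merge the first list: 04:40-05:20, 06:35-09:10, 14:15-15:45, 18:55-20:45.
Merge the second list: 04:10-05:50, 08:10-18:40.
Only in the first: 06:35-08:10, 18:55-20:45.
Only in the second: 04:10-04:40, 05:20-05:50, 09:10-14:15, 15:45-18:40.
Together these are the periods covered by exactly one.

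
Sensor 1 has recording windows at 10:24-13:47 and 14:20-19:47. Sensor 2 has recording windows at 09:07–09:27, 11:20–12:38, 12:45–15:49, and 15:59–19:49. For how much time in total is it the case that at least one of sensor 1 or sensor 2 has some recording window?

9 h 45 min

A ∪ B = 09:07–09:27, 10:24–19:49.
Total: 20 min + 9 h 25 min = 9 h 45 min.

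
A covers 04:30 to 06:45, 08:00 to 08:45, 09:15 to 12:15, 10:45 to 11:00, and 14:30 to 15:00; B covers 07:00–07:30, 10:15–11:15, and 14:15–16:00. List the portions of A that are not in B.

04:30-06:45, 08:00-08:45, 09:15-10:15, 11:15-12:15

First set merges to 04:30-06:45, 08:00-08:45, 09:15-12:15, 14:30-15:00.
04:30-06:45 is untouched.
08:00-08:45 is untouched.
09:15-12:15 with B removed leaves 09:15-10:15, 11:15-12:15.
14:30-15:00 lies entirely inside B → drops out.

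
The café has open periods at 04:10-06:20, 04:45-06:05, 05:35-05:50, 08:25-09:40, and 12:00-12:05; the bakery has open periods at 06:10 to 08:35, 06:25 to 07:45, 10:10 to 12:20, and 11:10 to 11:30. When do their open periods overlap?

06:10–06:20, 08:25–08:35, 12:00–12:05

First set merges to 04:10–06:20, 08:25–09:40, 12:00–12:05.
Second set merges to 06:10–08:35, 10:10–12:20.
04:10–06:20 ∩ B → 06:10–06:20.
08:25–09:40 ∩ B → 08:25–08:35.
12:00–12:05 ∩ B → 12:00–12:05.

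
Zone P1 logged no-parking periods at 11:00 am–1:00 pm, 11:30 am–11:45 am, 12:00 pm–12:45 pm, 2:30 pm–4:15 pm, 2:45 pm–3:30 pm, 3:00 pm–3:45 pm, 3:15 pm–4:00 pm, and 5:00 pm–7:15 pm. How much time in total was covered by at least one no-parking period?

Merged: 11:00 am–1:00 pm, 2:30 pm–4:15 pm, 5:00 pm–7:15 pm.
Lengths: 2 h + 1 h 45 min + 2 h 15 min = 6 h.

6 h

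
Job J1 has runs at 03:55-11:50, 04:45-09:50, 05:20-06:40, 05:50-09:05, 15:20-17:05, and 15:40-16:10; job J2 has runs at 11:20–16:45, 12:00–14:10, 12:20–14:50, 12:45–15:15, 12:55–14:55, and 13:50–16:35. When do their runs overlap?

Merge the first list: 03:55-11:50, 15:20-17:05.
Merge the second list: 11:20-16:45.
03:55-11:50 overlaps B on 11:20-11:50.
15:20-17:05 overlaps B on 15:20-16:45.

11:20-11:50, 15:20-16:45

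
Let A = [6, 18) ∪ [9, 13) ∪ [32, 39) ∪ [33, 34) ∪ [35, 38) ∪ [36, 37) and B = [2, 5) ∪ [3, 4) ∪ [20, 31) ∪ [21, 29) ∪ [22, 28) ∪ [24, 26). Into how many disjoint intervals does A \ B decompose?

2

A, merged: [6, 18), [32, 39).
B, merged: [2, 5), [20, 31).
A \ B = [6, 18), [32, 39).
That is 2 disjoint pieces.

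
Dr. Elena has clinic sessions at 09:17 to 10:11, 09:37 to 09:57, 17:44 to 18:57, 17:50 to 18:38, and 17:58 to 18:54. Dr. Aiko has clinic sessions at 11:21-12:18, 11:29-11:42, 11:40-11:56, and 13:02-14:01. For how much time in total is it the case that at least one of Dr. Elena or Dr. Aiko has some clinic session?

4 h 3 min

Merge the first list: 09:17–10:11, 17:44–18:57.
Merge the second list: 11:21–12:18, 13:02–14:01.
A ∪ B = 09:17–10:11, 11:21–12:18, 13:02–14:01, 17:44–18:57.
Total: 54 min + 57 min + 59 min + 1 h 13 min = 4 h 3 min.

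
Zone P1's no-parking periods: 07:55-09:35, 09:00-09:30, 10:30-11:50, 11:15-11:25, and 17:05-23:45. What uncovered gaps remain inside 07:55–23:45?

09:35–10:30, 11:50–17:05

The merged coverage is 07:55–09:35, 10:30–11:50, 17:05–23:45.
Uncovered inside 07:55–23:45: 09:35–10:30, 11:50–17:05.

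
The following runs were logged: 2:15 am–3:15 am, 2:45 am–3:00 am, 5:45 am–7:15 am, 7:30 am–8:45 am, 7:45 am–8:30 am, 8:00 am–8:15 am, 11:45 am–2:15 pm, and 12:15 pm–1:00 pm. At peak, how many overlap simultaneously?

At 8:00 am, 3 of the intervals are simultaneously active.
No point has more.

3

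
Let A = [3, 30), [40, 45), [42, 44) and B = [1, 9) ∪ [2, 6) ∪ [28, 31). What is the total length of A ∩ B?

A, merged: [3, 30), [40, 45).
B, merged: [1, 9), [28, 31).
A ∩ B = [3, 9), [28, 30).
Total: 6 + 2 = 8.

8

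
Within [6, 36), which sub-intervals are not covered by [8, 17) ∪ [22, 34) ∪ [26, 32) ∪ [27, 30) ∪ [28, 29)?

Covered (merged): [8, 17), [22, 34).
Complement within [6, 36): [6, 8), [17, 22), [34, 36).

[6, 8) ∪ [17, 22) ∪ [34, 36)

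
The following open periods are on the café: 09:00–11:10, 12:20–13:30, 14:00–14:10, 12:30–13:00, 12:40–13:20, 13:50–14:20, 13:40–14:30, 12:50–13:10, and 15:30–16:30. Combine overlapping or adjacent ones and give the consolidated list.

09:00–11:10, 12:20–13:30, 13:40–14:30, 15:30–16:30

Sort by start: 09:00–11:10, 12:20–13:30, 12:30–13:00, 12:40–13:20, 12:50–13:10, 13:40–14:30, 13:50–14:20, 14:00–14:10, 15:30–16:30.
12:20–13:30 is disjoint → start new block.
12:30–13:00 overlaps/touches 12:20–13:30 → extend to 12:20–13:30.
12:40–13:20 overlaps/touches 12:20–13:30 → extend to 12:20–13:30.
12:50–13:10 overlaps/touches 12:20–13:30 → extend to 12:20–13:30.
13:40–14:30 is disjoint → start new block.
13:50–14:20 overlaps/touches 13:40–14:30 → extend to 13:40–14:30.
14:00–14:10 overlaps/touches 13:40–14:30 → extend to 13:40–14:30.
15:30–16:30 is disjoint → start new block.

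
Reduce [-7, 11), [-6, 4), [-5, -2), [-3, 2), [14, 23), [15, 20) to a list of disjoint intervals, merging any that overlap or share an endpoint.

[-7, 11) ∪ [14, 23)

[-6, 4) overlaps/touches [-7, 11) → extend to [-7, 11).
[-5, -2) overlaps/touches [-7, 11) → extend to [-7, 11).
[-3, 2) overlaps/touches [-7, 11) → extend to [-7, 11).
[14, 23) is disjoint → start new block.
[15, 20) overlaps/touches [14, 23) → extend to [14, 23).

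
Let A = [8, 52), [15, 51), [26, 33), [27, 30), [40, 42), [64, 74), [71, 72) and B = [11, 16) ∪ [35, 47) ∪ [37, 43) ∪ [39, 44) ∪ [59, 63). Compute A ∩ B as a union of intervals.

Merge the first list: [8, 52), [64, 74).
Merge the second list: [11, 16), [35, 47), [59, 63).
[8, 52) ∩ B → [11, 16), [35, 47).
[64, 74) meets no B interval.

[11, 16) ∪ [35, 47)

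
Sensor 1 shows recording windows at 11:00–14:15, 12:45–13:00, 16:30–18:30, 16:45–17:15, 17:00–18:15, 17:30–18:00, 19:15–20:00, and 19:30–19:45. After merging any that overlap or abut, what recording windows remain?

12:45-13:00 overlaps/touches 11:00-14:15 → extend to 11:00-14:15.
16:30-18:30 is disjoint → start new block.
16:45-17:15 overlaps/touches 16:30-18:30 → extend to 16:30-18:30.
17:00-18:15 overlaps/touches 16:30-18:30 → extend to 16:30-18:30.
17:30-18:00 overlaps/touches 16:30-18:30 → extend to 16:30-18:30.
19:15-20:00 is disjoint → start new block.
19:30-19:45 overlaps/touches 19:15-20:00 → extend to 19:15-20:00.

11:00-14:15, 16:30-18:30, 19:15-20:00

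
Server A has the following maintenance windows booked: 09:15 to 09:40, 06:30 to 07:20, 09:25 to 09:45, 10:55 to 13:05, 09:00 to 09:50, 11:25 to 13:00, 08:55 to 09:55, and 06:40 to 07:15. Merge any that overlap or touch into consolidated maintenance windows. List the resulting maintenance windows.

Sort by start: 06:30–07:20, 06:40–07:15, 08:55–09:55, 09:00–09:50, 09:15–09:40, 09:25–09:45, 10:55–13:05, 11:25–13:00.
06:40–07:15 overlaps/touches 06:30–07:20 → extend to 06:30–07:20.
08:55–09:55 is disjoint → start new block.
09:00–09:50 overlaps/touches 08:55–09:55 → extend to 08:55–09:55.
09:15–09:40 overlaps/touches 08:55–09:55 → extend to 08:55–09:55.
09:25–09:45 overlaps/touches 08:55–09:55 → extend to 08:55–09:55.
10:55–13:05 is disjoint → start new block.
11:25–13:00 overlaps/touches 10:55–13:05 → extend to 10:55–13:05.

06:30–07:20, 08:55–09:55, 10:55–13:05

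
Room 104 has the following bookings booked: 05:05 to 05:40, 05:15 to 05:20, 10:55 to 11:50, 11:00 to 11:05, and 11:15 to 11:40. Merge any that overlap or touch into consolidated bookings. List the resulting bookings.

05:05–05:40, 10:55–11:50

05:15–05:20 overlaps/touches 05:05–05:40 → extend to 05:05–05:40.
10:55–11:50 is disjoint → start new block.
11:00–11:05 overlaps/touches 10:55–11:50 → extend to 10:55–11:50.
11:15–11:40 overlaps/touches 10:55–11:50 → extend to 10:55–11:50.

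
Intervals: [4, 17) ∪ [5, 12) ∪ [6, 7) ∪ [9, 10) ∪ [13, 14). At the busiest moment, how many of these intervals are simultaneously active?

Sweep endpoints in order; track running count of active intervals.
Peak of 3 reached at 6.

3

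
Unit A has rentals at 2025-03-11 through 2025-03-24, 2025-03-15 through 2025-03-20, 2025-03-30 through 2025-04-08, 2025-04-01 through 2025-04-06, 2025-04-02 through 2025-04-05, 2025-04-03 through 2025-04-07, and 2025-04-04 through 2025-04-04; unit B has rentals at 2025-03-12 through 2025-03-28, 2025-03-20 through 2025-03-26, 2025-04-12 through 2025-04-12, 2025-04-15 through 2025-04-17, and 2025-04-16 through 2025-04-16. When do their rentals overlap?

Merge the first list: 2025-03-11 through 2025-03-24, 2025-03-30 through 2025-04-08.
Merge the second list: 2025-03-12 through 2025-03-28, 2025-04-12 through 2025-04-12, 2025-04-15 through 2025-04-17.
2025-03-11 through 2025-03-24 overlaps B on 2025-03-12 through 2025-03-24.
2025-03-30 through 2025-04-08 falls entirely outside B.

2025-03-12 through 2025-03-24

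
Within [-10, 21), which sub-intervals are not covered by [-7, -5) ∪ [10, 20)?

[-10, -7) ∪ [-5, 10) ∪ [20, 21)

Covered (merged): [-7, -5), [10, 20).
Uncovered inside [-10, 21): [-10, -7), [-5, 10), [20, 21).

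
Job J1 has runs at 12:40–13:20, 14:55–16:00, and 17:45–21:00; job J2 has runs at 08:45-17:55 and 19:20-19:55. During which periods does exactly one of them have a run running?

A \ B = 17:55–19:20, 19:55–21:00.
B \ A = 08:45–12:40, 13:20–14:55, 16:00–17:45.
Union of the two gives the symmetric difference.

08:45–12:40, 13:20–14:55, 16:00–17:45, 17:55–19:20, 19:55–21:00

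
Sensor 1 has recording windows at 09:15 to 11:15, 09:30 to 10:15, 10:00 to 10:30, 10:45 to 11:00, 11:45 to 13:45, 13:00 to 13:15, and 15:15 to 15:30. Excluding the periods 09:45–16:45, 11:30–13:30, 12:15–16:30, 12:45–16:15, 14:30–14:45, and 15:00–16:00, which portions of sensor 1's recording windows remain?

09:15–09:45

A, merged: 09:15–11:15, 11:45–13:45, 15:15–15:30.
B, merged: 09:45–16:45.
09:15–11:15 with B removed leaves 09:15–09:45.
11:45–13:45 lies entirely inside B → drops out.
15:15–15:30 lies entirely inside B → drops out.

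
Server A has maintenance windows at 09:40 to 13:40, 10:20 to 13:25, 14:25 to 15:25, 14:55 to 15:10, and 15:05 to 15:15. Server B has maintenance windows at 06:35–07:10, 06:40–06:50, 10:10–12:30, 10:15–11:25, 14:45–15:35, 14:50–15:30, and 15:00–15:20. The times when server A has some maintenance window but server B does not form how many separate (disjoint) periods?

A, merged: 09:40-13:40, 14:25-15:25.
B, merged: 06:35-07:10, 10:10-12:30, 14:45-15:35.
A \ B = 09:40-10:10, 12:30-13:40, 14:25-14:45.
That is 3 disjoint pieces.

3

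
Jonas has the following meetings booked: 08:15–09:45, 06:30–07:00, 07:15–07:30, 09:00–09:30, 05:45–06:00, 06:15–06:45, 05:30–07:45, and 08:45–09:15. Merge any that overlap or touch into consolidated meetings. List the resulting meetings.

05:30-07:45, 08:15-09:45

Sort by start: 05:30-07:45, 05:45-06:00, 06:15-06:45, 06:30-07:00, 07:15-07:30, 08:15-09:45, 08:45-09:15, 09:00-09:30.
05:45-06:00 overlaps/touches 05:30-07:45 → extend to 05:30-07:45.
06:15-06:45 overlaps/touches 05:30-07:45 → extend to 05:30-07:45.
06:30-07:00 overlaps/touches 05:30-07:45 → extend to 05:30-07:45.
07:15-07:30 overlaps/touches 05:30-07:45 → extend to 05:30-07:45.
08:15-09:45 is disjoint → start new block.
08:45-09:15 overlaps/touches 08:15-09:45 → extend to 08:15-09:45.
09:00-09:30 overlaps/touches 08:15-09:45 → extend to 08:15-09:45.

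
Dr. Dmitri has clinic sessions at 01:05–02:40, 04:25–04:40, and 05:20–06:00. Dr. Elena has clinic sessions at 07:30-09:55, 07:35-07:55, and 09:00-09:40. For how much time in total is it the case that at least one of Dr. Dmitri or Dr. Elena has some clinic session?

4 h 55 min

Merge the second list: 07:30–09:55.
A ∪ B = 01:05–02:40, 04:25–04:40, 05:20–06:00, 07:30–09:55.
Total: 1 h 35 min + 15 min + 40 min + 2 h 25 min = 4 h 55 min.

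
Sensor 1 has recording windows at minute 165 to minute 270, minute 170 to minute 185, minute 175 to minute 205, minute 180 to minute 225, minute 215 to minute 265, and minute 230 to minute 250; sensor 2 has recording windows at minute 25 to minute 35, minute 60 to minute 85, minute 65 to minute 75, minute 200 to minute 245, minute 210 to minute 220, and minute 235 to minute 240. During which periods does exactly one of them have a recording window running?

minute 25 to minute 35, minute 60 to minute 85, minute 165 to minute 200, minute 245 to minute 270

Merge the first list: minute 165 to minute 270.
Merge the second list: minute 25 to minute 35, minute 60 to minute 85, minute 200 to minute 245.
Only in the first: minute 165 to minute 200, minute 245 to minute 270.
Only in the second: minute 25 to minute 35, minute 60 to minute 85.
Together these are the periods covered by exactly one.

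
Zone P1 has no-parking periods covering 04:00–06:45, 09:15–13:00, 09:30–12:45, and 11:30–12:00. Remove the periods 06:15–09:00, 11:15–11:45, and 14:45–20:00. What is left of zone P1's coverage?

04:00-06:15, 09:15-11:15, 11:45-13:00

Merge the first list: 04:00-06:45, 09:15-13:00.
04:00-06:45 with B removed leaves 04:00-06:15.
09:15-13:00 with B removed leaves 09:15-11:15, 11:45-13:00.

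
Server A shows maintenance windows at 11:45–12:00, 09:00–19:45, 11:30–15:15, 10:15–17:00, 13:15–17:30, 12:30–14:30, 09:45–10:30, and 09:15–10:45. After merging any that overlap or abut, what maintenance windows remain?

09:00–19:45

Sort by start: 09:00–19:45, 09:15–10:45, 09:45–10:30, 10:15–17:00, 11:30–15:15, 11:45–12:00, 12:30–14:30, 13:15–17:30.
09:15–10:45 overlaps/touches 09:00–19:45 → extend to 09:00–19:45.
09:45–10:30 overlaps/touches 09:00–19:45 → extend to 09:00–19:45.
10:15–17:00 overlaps/touches 09:00–19:45 → extend to 09:00–19:45.
11:30–15:15 overlaps/touches 09:00–19:45 → extend to 09:00–19:45.
11:45–12:00 overlaps/touches 09:00–19:45 → extend to 09:00–19:45.
12:30–14:30 overlaps/touches 09:00–19:45 → extend to 09:00–19:45.
13:15–17:30 overlaps/touches 09:00–19:45 → extend to 09:00–19:45.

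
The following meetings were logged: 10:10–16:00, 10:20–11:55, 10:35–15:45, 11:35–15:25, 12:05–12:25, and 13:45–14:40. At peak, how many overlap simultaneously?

4

At 11:35, 4 of the intervals are simultaneously active.
No point has more.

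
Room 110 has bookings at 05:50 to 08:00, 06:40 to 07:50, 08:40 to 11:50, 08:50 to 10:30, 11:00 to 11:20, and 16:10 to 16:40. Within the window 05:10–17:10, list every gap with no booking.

05:10–05:50, 08:00–08:40, 11:50–16:10, 16:40–17:10

Covered (merged): 05:50–08:00, 08:40–11:50, 16:10–16:40.
Uncovered inside 05:10–17:10: 05:10–05:50, 08:00–08:40, 11:50–16:10, 16:40–17:10.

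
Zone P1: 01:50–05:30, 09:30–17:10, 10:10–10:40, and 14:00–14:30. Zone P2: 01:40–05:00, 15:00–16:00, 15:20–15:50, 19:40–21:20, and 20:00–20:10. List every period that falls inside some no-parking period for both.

A, merged: 01:50–05:30, 09:30–17:10.
B, merged: 01:40–05:00, 15:00–16:00, 19:40–21:20.
01:50–05:30 overlaps B on 01:50–05:00.
09:30–17:10 overlaps B on 15:00–16:00.

01:50–05:00, 15:00–16:00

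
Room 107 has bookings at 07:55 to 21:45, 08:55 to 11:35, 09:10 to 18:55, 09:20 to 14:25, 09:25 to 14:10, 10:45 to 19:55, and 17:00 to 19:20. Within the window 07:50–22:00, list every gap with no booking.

Covered (merged): 07:55–21:45.
Gaps within 07:50–22:00: 07:50–07:55, 21:45–22:00.

07:50–07:55, 21:45–22:00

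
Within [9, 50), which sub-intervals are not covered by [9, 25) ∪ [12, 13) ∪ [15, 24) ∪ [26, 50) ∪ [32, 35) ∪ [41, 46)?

[25, 26)

Covered (merged): [9, 25), [26, 50).
Complement within [9, 50): [25, 26).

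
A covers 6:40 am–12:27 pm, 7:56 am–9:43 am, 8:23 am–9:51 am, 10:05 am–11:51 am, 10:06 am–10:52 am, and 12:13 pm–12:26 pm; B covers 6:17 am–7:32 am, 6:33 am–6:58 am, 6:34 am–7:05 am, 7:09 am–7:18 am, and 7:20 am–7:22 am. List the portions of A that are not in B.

7:32 am–12:27 pm

First set merges to 6:40 am–12:27 pm.
Second set merges to 6:17 am–7:32 am.
6:40 am–12:27 pm minus B → 7:32 am–12:27 pm.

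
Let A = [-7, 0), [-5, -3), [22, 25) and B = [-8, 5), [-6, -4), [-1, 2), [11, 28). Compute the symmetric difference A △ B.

[-8, -7) ∪ [0, 5) ∪ [11, 22) ∪ [25, 28)

First set merges to [-7, 0), [22, 25).
Second set merges to [-8, 5), [11, 28).
A but not B: none.
B but not A: [-8, -7), [0, 5), [11, 22), [25, 28).
Combining gives A △ B.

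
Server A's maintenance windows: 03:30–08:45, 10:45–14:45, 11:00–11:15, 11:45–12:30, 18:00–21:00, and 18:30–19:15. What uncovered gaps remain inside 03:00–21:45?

The merged coverage is 03:30-08:45, 10:45-14:45, 18:00-21:00.
Uncovered inside 03:00-21:45: 03:00-03:30, 08:45-10:45, 14:45-18:00, 21:00-21:45.

03:00-03:30, 08:45-10:45, 14:45-18:00, 21:00-21:45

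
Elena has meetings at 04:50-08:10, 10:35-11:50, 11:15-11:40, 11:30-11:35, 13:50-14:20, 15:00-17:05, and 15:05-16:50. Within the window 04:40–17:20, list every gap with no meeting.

04:40–04:50, 08:10–10:35, 11:50–13:50, 14:20–15:00, 17:05–17:20

After merging, the occupied span is 04:50–08:10, 10:35–11:50, 13:50–14:20, 15:00–17:05.
Gaps within 04:40–17:20: 04:40–04:50, 08:10–10:35, 11:50–13:50, 14:20–15:00, 17:05–17:20.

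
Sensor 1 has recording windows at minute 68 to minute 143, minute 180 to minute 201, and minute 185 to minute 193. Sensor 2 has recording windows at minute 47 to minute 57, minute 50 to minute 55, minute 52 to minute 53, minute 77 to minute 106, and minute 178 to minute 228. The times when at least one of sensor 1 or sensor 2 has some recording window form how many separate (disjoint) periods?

First set merges to minute 68 to minute 143, minute 180 to minute 201.
Second set merges to minute 47 to minute 57, minute 77 to minute 106, minute 178 to minute 228.
A ∪ B = minute 47 to minute 57, minute 68 to minute 143, minute 178 to minute 228.
That is 3 disjoint pieces.

3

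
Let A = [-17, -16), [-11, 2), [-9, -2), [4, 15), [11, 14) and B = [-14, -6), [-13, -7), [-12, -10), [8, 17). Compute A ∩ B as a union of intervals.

[-11, -6) ∪ [8, 15)

Merge the first list: [-17, -16), [-11, 2), [4, 15).
Merge the second list: [-14, -6), [8, 17).
[-17, -16) meets no B interval.
[-11, 2) ∩ B → [-11, -6).
[4, 15) ∩ B → [8, 15).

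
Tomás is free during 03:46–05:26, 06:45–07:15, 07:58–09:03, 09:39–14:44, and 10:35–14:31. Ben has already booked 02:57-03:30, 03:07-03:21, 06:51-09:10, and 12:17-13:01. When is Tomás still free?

03:46-05:26, 06:45-06:51, 09:39-12:17, 13:01-14:44

First set merges to 03:46-05:26, 06:45-07:15, 07:58-09:03, 09:39-14:44.
Second set merges to 02:57-03:30, 06:51-09:10, 12:17-13:01.
03:46-05:26: no B overlap → unchanged.
06:45-07:15 minus B → 06:45-06:51.
07:58-09:03: fully covered by B → removed.
09:39-14:44 minus B → 09:39-12:17, 13:01-14:44.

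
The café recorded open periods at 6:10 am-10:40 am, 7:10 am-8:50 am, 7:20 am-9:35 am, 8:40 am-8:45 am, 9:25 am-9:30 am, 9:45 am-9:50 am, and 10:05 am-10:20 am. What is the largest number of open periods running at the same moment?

4

Sweep endpoints in order; track running count of active intervals.
Peak of 4 reached at 8:40 am.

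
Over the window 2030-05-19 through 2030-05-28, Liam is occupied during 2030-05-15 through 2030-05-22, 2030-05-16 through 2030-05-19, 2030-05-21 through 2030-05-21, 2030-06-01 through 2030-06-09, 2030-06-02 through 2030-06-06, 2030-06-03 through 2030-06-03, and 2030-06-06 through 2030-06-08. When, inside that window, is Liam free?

2030-05-23 through 2030-05-28

The merged coverage is 2030-05-15 through 2030-05-22, 2030-06-01 through 2030-06-09.
Uncovered inside 2030-05-19 through 2030-05-28: 2030-05-23 through 2030-05-28.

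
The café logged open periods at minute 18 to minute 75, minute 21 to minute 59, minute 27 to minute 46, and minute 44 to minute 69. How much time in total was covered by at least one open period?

57 minutes

Merged: minute 18 to minute 75.
Length: 57 minutes.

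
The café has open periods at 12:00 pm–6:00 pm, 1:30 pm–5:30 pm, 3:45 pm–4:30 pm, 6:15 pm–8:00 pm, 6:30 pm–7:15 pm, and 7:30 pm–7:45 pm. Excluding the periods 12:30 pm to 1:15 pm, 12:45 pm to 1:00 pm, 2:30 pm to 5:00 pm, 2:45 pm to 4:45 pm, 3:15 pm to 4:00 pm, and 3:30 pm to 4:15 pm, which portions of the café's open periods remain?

12:00 pm–12:30 pm, 1:15 pm–2:30 pm, 5:00 pm–6:00 pm, 6:15 pm–8:00 pm

Merge the first list: 12:00 pm–6:00 pm, 6:15 pm–8:00 pm.
Merge the second list: 12:30 pm–1:15 pm, 2:30 pm–5:00 pm.
12:00 pm–6:00 pm with B removed leaves 12:00 pm–12:30 pm, 1:15 pm–2:30 pm, 5:00 pm–6:00 pm.
6:15 pm–8:00 pm is untouched.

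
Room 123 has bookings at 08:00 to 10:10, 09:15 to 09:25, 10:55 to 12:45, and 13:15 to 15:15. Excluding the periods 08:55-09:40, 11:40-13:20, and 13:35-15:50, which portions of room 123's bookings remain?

Merge the first list: 08:00-10:10, 10:55-12:45, 13:15-15:15.
08:00-10:10 minus B → 08:00-08:55, 09:40-10:10.
10:55-12:45 minus B → 10:55-11:40.
13:15-15:15 minus B → 13:20-13:35.

08:00-08:55, 09:40-10:10, 10:55-11:40, 13:20-13:35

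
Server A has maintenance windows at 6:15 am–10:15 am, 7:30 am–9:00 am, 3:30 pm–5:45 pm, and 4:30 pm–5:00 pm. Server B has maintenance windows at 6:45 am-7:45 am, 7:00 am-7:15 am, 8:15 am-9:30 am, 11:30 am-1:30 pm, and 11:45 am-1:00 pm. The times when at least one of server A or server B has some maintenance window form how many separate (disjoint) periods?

First set merges to 6:15 am–10:15 am, 3:30 pm–5:45 pm.
Second set merges to 6:45 am–7:45 am, 8:15 am–9:30 am, 11:30 am–1:30 pm.
A ∪ B = 6:15 am–10:15 am, 11:30 am–1:30 pm, 3:30 pm–5:45 pm.
That is 3 disjoint pieces.

3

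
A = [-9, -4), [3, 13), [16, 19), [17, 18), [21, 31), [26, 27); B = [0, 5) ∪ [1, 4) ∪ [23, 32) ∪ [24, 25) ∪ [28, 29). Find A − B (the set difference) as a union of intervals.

A, merged: [-9, -4), [3, 13), [16, 19), [21, 31).
B, merged: [0, 5), [23, 32).
[-9, -4): no B overlap → unchanged.
[3, 13) minus B → [5, 13).
[16, 19): no B overlap → unchanged.
[21, 31) minus B → [21, 23).

[-9, -4) ∪ [5, 13) ∪ [16, 19) ∪ [21, 23)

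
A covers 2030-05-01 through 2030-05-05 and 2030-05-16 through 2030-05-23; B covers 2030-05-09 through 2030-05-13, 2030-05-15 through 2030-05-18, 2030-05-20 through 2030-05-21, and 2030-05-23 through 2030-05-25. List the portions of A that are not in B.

2030-05-01 through 2030-05-05, 2030-05-19 through 2030-05-19, 2030-05-22 through 2030-05-22

2030-05-01 through 2030-05-05: nothing removed.
2030-05-16 through 2030-05-23 \ B = 2030-05-19 through 2030-05-19, 2030-05-22 through 2030-05-22.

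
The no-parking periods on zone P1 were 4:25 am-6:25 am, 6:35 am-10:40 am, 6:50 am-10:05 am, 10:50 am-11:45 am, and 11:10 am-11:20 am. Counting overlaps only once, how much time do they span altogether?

7 h

Merged: 4:25 am–6:25 am, 6:35 am–10:40 am, 10:50 am–11:45 am.
Lengths: 2 h + 4 h 5 min + 55 min = 7 h.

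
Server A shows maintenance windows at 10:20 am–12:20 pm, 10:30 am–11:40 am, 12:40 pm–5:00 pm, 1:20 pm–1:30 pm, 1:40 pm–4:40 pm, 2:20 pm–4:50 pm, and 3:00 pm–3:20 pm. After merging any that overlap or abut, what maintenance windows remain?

10:20 am-12:20 pm, 12:40 pm-5:00 pm

10:30 am-11:40 am overlaps/touches 10:20 am-12:20 pm → extend to 10:20 am-12:20 pm.
12:40 pm-5:00 pm is disjoint → start new block.
1:20 pm-1:30 pm overlaps/touches 12:40 pm-5:00 pm → extend to 12:40 pm-5:00 pm.
1:40 pm-4:40 pm overlaps/touches 12:40 pm-5:00 pm → extend to 12:40 pm-5:00 pm.
2:20 pm-4:50 pm overlaps/touches 12:40 pm-5:00 pm → extend to 12:40 pm-5:00 pm.
3:00 pm-3:20 pm overlaps/touches 12:40 pm-5:00 pm → extend to 12:40 pm-5:00 pm.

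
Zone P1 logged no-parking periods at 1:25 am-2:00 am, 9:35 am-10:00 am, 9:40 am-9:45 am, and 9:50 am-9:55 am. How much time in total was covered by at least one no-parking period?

Merged: 1:25 am-2:00 am, 9:35 am-10:00 am.
Lengths: 35 min + 25 min = 1 h.

1 h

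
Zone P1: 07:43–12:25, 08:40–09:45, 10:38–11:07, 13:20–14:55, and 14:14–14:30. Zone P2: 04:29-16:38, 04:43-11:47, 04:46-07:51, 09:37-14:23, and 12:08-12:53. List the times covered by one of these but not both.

04:29-07:43, 12:25-13:20, 14:55-16:38

First set merges to 07:43-12:25, 13:20-14:55.
Second set merges to 04:29-16:38.
Only in the first: none.
Only in the second: 04:29-07:43, 12:25-13:20, 14:55-16:38.
Together these are the periods covered by exactly one.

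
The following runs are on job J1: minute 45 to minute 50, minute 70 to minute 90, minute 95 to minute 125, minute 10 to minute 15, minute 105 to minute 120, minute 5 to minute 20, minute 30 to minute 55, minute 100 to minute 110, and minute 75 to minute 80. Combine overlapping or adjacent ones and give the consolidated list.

Sort by start: minute 5 to minute 20, minute 10 to minute 15, minute 30 to minute 55, minute 45 to minute 50, minute 70 to minute 90, minute 75 to minute 80, minute 95 to minute 125, minute 100 to minute 110, minute 105 to minute 120.
minute 10 to minute 15 overlaps/touches minute 5 to minute 20 → extend to minute 5 to minute 20.
minute 30 to minute 55 is disjoint → start new block.
minute 45 to minute 50 overlaps/touches minute 30 to minute 55 → extend to minute 30 to minute 55.
minute 70 to minute 90 is disjoint → start new block.
minute 75 to minute 80 overlaps/touches minute 70 to minute 90 → extend to minute 70 to minute 90.
minute 95 to minute 125 is disjoint → start new block.
minute 100 to minute 110 overlaps/touches minute 95 to minute 125 → extend to minute 95 to minute 125.
minute 105 to minute 120 overlaps/touches minute 95 to minute 125 → extend to minute 95 to minute 125.

minute 5 to minute 20, minute 30 to minute 55, minute 70 to minute 90, minute 95 to minute 125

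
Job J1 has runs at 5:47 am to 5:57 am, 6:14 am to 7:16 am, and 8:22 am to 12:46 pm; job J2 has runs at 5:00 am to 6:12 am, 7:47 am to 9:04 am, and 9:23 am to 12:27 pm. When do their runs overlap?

5:47 am–5:57 am, 8:22 am–9:04 am, 9:23 am–12:27 pm

5:47 am–5:57 am ∩ B → 5:47 am–5:57 am.
6:14 am–7:16 am meets no B interval.
8:22 am–12:46 pm ∩ B → 8:22 am–9:04 am, 9:23 am–12:27 pm.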